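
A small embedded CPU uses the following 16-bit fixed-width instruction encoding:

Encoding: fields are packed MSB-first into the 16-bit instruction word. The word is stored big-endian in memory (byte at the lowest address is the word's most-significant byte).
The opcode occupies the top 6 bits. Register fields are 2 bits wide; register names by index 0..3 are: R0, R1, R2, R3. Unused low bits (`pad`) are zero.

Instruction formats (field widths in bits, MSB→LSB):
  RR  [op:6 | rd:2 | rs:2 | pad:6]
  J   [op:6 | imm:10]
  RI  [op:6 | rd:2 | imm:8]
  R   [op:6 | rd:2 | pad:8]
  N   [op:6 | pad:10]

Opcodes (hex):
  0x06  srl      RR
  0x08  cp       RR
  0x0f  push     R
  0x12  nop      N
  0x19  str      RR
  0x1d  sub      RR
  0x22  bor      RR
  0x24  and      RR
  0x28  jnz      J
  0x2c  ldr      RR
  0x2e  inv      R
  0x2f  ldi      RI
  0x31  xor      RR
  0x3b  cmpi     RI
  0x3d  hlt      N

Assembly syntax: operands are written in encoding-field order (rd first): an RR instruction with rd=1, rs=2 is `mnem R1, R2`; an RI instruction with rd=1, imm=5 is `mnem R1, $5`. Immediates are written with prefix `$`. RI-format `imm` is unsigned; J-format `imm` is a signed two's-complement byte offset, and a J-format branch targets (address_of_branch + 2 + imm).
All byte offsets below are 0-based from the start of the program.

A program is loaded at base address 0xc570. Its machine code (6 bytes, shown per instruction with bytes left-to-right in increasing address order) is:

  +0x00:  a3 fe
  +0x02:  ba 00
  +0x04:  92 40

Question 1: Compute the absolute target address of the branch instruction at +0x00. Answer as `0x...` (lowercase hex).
0xc570

off 0x00: read a3 fe as big → 0xa3fe
  top 6b → 0x28 → jnz [J]
  imm@[9:0]=0x3fe (s10→-2) ⇒ $-2
  target = base 0xc570 + off 0x00 + 2 + imm -2 = 0xc570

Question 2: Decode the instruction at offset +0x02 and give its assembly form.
inv R2

@+02  big-endian(ba 00) = 0xba00
  top 6b → 0x2e → inv [R]
  rd: (w>>8)&0x3=0x2 → R2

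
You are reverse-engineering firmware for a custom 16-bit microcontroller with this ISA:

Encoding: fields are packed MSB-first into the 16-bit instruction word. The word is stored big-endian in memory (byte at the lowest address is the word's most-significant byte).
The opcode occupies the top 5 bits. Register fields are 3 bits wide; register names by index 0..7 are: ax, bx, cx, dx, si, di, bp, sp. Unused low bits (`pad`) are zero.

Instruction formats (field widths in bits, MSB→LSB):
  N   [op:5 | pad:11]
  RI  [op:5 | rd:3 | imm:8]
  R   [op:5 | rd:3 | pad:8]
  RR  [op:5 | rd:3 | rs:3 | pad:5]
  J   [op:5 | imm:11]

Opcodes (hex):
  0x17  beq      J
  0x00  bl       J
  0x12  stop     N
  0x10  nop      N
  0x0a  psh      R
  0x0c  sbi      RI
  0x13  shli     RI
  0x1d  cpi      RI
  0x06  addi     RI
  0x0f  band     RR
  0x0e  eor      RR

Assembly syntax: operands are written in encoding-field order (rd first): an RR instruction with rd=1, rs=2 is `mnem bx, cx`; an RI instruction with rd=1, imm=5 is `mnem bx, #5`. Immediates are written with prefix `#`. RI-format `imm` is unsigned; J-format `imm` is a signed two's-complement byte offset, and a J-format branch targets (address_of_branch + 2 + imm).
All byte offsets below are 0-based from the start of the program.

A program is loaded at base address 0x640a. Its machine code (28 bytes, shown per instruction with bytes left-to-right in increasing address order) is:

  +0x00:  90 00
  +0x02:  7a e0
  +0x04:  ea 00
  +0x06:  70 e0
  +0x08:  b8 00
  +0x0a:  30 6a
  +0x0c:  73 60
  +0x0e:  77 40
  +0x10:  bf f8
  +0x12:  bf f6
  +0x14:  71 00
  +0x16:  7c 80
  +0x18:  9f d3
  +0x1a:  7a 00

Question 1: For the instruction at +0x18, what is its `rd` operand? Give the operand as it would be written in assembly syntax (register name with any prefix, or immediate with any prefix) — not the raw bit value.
sp

@+18  big-endian(9f d3) = 0x9fd3
  op=0x9fd3>>11=0x13 ⇒ shli (RI)
  rd@[10:8]=0x7 ⇒ sp
  imm@[7:0]=0xd3 ⇒ #211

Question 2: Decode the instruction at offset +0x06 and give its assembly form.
+0x06: 70 e0 ⇒ word 0x70e0 (big)
  op=0x70e0>>11=0xe ⇒ eor (RR)
  [10:8] rd=0 = ax
  [7:5] rs=7 = sp

eor ax, sp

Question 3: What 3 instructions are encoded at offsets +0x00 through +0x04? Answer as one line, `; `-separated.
+0x00: 90 00 ⇒ word 0x9000 (big)
  op=0x9000>>11=0x12 ⇒ stop (N)
+0x02: 7a e0 ⇒ word 0x7ae0 (big)
  op=0x7ae0>>11=0xf ⇒ band (RR)
  rd@[10:8]=0x2 ⇒ cx
  rs@[7:5]=0x7 ⇒ sp
+0x04: ea 00 ⇒ word 0xea00 (big)
  op=0xea00>>11=0x1d ⇒ cpi (RI)
  rd@[10:8]=0x2 ⇒ cx
  imm@[7:0]=0x0 ⇒ #0

stop; band cx, sp; cpi cx, #0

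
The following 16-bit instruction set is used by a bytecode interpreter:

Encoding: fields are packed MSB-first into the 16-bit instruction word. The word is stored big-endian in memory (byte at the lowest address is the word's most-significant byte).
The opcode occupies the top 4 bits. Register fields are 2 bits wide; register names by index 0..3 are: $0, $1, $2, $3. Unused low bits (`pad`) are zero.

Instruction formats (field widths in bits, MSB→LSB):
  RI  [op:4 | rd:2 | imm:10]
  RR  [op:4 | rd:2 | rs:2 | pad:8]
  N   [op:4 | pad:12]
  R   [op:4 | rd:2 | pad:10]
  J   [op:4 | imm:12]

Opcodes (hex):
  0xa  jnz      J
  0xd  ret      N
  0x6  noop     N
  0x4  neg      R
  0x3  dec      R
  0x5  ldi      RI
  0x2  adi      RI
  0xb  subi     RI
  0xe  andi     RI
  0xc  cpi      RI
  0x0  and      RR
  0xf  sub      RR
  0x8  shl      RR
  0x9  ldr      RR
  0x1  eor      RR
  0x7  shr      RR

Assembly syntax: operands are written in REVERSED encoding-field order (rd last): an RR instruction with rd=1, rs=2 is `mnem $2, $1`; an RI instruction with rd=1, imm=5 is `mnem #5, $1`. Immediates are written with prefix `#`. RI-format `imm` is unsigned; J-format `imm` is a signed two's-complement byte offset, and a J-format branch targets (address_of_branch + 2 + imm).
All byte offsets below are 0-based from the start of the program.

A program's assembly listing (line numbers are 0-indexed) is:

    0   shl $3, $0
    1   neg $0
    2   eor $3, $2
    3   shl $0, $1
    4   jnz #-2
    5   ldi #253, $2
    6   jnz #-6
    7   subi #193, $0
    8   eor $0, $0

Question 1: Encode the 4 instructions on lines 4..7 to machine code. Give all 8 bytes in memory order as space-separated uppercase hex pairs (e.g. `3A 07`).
AF FE 58 FD AF FA B0 C1

L4: jnz op=0xa:4|imm=-2:12 ⇒ 0xaffe ⇒ big af fe
L5: ldi op=0x5:4|rd=2:2|imm=253:10 ⇒ 0x58fd ⇒ big 58 fd
L6: jnz op=0xa:4|imm=-6:12 ⇒ 0xaffa ⇒ big af fa
L7: subi op=0xb:4|rd=0:2|imm=193:10 ⇒ 0xb0c1 ⇒ big b0 c1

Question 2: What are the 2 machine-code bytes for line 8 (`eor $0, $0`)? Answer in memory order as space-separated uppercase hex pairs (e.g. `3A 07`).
10 00

L8: eor op=0x1:4|rd=0:2|rs=0:2|pad=0:8 ⇒ 0x1000 ⇒ big 10 00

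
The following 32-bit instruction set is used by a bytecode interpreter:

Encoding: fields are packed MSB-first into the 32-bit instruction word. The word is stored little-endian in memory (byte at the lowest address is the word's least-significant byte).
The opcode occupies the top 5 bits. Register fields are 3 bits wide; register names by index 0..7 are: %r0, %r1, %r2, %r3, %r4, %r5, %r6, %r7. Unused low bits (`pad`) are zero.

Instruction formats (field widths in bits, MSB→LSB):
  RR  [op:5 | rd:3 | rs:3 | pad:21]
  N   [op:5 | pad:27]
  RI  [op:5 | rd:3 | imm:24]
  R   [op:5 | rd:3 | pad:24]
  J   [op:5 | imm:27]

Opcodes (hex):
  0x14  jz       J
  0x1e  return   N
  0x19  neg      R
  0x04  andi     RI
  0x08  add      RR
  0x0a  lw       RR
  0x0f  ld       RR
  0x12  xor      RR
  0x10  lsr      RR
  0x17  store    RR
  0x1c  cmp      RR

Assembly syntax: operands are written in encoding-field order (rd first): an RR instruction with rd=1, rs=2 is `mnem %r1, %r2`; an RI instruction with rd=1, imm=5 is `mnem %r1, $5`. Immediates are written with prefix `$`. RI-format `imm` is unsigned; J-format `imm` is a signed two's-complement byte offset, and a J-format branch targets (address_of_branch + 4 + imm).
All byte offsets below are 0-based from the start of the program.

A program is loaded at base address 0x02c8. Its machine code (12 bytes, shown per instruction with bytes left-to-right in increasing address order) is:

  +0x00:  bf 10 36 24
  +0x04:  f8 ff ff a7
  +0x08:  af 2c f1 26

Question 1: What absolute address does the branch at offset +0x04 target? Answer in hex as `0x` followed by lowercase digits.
0x02c8

@+04  little-endian(f8 ff ff a7) = 0xa7fffff8
  top 5b → 0x14 → jz [J]
  imm@[26:0]=0x7fffff8 (s27→-8) ⇒ $-8
  target = base 0x02c8 + off 0x04 + 4 + imm -8 = 0x02c8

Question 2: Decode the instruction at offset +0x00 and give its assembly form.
+0x00: bf 10 36 24 ⇒ word 0x243610bf (little)
  opcode bits[31:27]=0x4: andi/RI
  rd@[26:24]=0x4 ⇒ %r4
  imm@[23:0]=0x3610bf ⇒ $3543231

andi %r4, $3543231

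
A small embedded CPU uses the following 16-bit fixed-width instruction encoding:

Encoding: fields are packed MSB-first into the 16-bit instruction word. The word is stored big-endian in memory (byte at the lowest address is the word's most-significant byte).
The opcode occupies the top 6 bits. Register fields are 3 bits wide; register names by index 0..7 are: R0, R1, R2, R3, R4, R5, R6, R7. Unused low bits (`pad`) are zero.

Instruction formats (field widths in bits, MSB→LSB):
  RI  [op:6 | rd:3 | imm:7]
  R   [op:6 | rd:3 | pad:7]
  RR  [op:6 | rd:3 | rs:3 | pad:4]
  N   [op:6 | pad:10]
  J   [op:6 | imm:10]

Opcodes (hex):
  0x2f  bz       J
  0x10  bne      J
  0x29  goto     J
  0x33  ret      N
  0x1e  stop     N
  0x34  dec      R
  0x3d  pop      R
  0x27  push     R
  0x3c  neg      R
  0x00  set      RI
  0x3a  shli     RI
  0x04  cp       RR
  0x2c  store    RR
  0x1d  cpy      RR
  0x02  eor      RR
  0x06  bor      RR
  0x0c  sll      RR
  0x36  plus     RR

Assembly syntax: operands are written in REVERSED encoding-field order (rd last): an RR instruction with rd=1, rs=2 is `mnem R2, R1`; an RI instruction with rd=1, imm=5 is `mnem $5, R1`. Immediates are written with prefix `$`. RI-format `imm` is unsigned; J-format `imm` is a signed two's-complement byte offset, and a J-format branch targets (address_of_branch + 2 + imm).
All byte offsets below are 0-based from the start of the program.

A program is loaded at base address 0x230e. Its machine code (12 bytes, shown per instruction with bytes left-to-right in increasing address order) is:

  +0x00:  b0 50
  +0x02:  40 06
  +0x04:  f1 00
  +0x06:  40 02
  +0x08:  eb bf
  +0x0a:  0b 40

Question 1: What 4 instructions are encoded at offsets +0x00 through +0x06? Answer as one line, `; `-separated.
[00] b0 50 → 0xb050
  top 6b → 0x2c → store [RR]
  rd@[9:7]=0x0 ⇒ R0
  rs@[6:4]=0x5 ⇒ R5
[02] 40 06 → 0x4006
  top 6b → 0x10 → bne [J]
  imm@[9:0]=0x6 ⇒ $6
[04] f1 00 → 0xf100
  top 6b → 0x3c → neg [R]
  rd@[9:7]=0x2 ⇒ R2
[06] 40 02 → 0x4002
  top 6b → 0x10 → bne [J]
  imm@[9:0]=0x2 ⇒ $2

store R5, R0; bne $6; neg R2; bne $2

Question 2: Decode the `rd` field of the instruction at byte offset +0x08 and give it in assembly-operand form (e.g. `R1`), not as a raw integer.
+0x08: eb bf ⇒ word 0xebbf (big)
  top 6b → 0x3a → shli [RI]
  rd: (w>>7)&0x7=0x7 → R7
  imm: (w>>0)&0x7f=0x3f → $63

R7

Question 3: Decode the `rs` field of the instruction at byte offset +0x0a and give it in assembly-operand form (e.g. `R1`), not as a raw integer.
@+0a  big-endian(0b 40) = 0x0b40
  opcode bits[15:10]=0x2: eor/RR
  rd@[9:7]=0x6 ⇒ R6
  rs@[6:4]=0x4 ⇒ R4

R4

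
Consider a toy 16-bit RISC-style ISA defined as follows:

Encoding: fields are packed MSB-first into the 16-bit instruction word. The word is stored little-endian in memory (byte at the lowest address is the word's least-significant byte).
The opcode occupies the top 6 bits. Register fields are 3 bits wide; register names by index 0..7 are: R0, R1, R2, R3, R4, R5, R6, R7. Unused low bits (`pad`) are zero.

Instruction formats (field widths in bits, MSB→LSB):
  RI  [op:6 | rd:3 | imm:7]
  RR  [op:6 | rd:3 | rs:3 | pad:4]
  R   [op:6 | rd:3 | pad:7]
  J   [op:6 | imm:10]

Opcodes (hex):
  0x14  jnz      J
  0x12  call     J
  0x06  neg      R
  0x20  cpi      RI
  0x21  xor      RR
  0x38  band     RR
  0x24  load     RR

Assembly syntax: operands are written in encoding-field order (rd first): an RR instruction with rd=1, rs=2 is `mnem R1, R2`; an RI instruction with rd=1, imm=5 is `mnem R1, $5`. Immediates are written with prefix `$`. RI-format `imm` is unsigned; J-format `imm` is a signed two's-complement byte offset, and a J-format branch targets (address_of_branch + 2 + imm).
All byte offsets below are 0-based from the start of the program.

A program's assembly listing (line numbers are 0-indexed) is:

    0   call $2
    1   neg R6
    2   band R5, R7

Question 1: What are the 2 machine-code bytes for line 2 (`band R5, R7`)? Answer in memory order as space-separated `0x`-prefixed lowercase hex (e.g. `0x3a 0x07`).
0xf0 0xe2

L2: band op=0x38:6|rd=5:3|rs=7:3|pad=0:4 ⇒ 0xe2f0 ⇒ little f0 e2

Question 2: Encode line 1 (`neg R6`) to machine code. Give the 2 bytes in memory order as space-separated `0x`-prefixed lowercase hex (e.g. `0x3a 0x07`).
line 1 (neg): pack op=0x6:6|rd=6:3|pad=0:7 = 0x1b00; little→ 00 1b

0x00 0x1b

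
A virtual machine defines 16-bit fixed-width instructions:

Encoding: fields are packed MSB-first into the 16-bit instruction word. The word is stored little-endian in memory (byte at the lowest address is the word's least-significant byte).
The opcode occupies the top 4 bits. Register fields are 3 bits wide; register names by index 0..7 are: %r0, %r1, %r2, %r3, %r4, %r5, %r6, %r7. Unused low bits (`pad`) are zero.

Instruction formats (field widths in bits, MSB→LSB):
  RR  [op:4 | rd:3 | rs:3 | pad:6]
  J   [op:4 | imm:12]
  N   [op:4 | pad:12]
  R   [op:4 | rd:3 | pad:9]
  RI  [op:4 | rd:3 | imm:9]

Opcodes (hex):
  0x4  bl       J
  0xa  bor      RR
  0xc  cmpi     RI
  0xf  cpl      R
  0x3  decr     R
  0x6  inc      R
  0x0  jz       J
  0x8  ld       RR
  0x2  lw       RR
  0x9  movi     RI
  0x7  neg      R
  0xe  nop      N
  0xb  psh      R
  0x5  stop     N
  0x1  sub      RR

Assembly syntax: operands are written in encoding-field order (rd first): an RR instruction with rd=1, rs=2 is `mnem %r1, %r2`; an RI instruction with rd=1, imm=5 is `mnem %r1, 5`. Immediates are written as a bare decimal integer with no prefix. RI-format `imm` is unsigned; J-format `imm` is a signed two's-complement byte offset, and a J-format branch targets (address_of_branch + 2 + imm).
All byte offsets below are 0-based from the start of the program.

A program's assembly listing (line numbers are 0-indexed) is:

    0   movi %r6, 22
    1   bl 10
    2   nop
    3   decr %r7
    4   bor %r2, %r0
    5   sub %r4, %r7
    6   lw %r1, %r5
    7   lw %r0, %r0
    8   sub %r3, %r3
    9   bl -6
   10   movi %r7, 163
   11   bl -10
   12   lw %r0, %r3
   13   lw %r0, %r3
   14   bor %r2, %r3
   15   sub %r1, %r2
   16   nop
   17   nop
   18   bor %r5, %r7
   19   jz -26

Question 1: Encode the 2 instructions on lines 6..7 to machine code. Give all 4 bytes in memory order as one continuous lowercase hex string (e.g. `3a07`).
6. lw fields op=0x2:4|rd=1:3|rs=5:3|pad=0:6 → word 2340h → 40 23
7. lw fields op=0x2:4|rd=0:3|rs=0:3|pad=0:6 → word 2000h → 00 20

40230020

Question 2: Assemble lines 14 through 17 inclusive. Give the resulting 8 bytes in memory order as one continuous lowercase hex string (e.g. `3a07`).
14. bor fields op=0xa:4|rd=2:3|rs=3:3|pad=0:6 → word a4c0h → c0 a4
15. sub fields op=0x1:4|rd=1:3|rs=2:3|pad=0:6 → word 1280h → 80 12
16. nop fields op=0xe:4|pad=0:12 → word e000h → 00 e0
17. nop fields op=0xe:4|pad=0:12 → word e000h → 00 e0

c0a4801200e000e0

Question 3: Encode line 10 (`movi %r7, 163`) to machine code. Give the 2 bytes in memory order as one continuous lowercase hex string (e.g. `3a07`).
a39e

line 10 (movi): pack op=0x9:4|rd=7:3|imm=163:9 = 0x9ea3; little→ a3 9e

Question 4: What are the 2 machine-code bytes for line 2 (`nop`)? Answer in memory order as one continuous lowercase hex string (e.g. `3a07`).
L2: nop op=0xe:4|pad=0:12 ⇒ 0xe000 ⇒ little 00 e0

00e0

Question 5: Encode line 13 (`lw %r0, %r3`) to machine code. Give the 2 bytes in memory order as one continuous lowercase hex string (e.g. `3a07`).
c020

line 13 (lw): pack op=0x2:4|rd=0:3|rs=3:3|pad=0:6 = 0x20c0; little→ c0 20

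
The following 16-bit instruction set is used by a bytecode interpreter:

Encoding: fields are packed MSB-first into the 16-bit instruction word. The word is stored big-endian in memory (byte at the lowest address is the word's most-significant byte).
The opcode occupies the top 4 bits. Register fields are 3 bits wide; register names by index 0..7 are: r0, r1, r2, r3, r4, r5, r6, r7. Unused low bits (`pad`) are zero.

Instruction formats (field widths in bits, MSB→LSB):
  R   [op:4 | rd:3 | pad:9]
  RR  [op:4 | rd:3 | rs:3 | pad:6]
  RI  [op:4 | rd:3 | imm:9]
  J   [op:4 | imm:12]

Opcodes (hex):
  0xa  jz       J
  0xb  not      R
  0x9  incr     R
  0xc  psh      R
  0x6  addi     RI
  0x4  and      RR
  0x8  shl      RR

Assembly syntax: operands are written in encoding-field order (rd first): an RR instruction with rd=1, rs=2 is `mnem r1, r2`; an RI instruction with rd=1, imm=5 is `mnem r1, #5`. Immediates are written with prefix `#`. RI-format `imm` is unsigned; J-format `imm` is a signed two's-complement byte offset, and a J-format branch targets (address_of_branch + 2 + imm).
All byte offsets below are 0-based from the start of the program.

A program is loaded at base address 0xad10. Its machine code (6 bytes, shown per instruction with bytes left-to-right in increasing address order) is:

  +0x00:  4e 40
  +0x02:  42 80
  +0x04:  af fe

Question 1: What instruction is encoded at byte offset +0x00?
and r7, r1

off 0x00: read 4e 40 as big → 0x4e40
  top 4b → 0x4 → and [RR]
  rd@[11:9]=0x7 ⇒ r7
  rs@[8:6]=0x1 ⇒ r1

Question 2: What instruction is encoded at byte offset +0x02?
and r1, r2

@+02  big-endian(42 80) = 0x4280
  op=0x4280>>12=0x4 ⇒ and (RR)
  rd: (w>>9)&0x7=0x1 → r1
  rs: (w>>6)&0x7=0x2 → r2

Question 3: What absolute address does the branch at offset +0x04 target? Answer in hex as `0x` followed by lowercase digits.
[04] af fe → 0xaffe
  opcode bits[15:12]=0xa: jz/J
  imm@[11:0]=0xffe (s12→-2) ⇒ #-2
  target = base 0xad10 + off 0x04 + 2 + imm -2 = 0xad14

0xad14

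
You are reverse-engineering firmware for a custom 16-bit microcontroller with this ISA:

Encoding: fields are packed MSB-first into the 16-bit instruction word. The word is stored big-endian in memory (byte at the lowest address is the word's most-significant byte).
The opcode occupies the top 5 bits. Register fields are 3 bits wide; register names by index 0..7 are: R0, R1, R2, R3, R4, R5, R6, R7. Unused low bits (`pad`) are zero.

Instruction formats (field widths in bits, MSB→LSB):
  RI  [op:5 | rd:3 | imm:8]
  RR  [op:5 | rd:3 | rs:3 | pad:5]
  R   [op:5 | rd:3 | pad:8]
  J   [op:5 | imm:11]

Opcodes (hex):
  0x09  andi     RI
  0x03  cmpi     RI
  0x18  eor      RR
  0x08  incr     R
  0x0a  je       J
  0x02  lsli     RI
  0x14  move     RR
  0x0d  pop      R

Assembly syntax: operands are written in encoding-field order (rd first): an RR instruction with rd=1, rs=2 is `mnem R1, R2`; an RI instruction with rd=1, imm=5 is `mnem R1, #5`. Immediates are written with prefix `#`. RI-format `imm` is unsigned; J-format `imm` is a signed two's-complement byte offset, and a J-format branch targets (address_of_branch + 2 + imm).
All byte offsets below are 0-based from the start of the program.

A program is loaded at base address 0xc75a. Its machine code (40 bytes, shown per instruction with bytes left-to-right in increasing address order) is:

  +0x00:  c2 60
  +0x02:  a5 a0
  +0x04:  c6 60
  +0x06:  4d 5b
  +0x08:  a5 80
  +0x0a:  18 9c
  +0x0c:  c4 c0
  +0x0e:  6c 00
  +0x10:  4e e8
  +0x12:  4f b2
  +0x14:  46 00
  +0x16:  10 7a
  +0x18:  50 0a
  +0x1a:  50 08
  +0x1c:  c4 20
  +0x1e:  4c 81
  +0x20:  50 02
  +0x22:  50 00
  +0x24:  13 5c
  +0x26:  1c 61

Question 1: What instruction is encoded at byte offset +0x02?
@+02  big-endian(a5 a0) = 0xa5a0
  opcode bits[15:11]=0x14: move/RR
  rd@[10:8]=0x5 ⇒ R5
  rs@[7:5]=0x5 ⇒ R5

move R5, R5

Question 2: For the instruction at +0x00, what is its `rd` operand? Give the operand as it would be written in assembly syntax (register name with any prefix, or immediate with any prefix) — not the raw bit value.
R2

@+00  big-endian(c2 60) = 0xc260
  opcode bits[15:11]=0x18: eor/RR
  rd: (w>>8)&0x7=0x2 → R2
  rs: (w>>5)&0x7=0x3 → R3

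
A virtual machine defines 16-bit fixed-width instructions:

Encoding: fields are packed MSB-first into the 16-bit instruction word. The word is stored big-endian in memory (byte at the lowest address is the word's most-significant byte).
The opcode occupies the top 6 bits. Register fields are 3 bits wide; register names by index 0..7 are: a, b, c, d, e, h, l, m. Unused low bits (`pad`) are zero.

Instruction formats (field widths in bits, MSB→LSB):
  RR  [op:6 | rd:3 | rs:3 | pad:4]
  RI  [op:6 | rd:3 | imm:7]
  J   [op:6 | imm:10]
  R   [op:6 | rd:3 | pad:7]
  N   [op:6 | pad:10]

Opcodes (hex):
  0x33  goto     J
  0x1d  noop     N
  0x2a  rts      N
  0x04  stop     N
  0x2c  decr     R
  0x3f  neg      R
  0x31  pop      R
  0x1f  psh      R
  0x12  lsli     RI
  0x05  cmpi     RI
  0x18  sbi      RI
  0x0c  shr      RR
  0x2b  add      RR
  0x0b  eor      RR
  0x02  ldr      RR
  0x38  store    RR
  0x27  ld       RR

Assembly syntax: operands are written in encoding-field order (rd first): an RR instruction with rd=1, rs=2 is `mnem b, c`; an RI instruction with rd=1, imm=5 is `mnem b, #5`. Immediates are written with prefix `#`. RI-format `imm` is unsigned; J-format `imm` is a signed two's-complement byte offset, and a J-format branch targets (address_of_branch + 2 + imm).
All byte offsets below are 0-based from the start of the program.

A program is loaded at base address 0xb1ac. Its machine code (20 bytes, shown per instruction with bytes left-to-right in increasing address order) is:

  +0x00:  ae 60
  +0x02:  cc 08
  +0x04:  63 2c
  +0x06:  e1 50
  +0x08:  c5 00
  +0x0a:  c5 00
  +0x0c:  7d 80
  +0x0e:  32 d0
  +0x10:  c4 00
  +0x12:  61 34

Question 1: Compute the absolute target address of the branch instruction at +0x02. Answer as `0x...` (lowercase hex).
0xb1b8

+0x02: cc 08 ⇒ word 0xcc08 (big)
  op=0xcc08>>10=0x33 ⇒ goto (J)
  imm@[9:0]=0x8 ⇒ #8
  target = base 0xb1ac + off 0x02 + 2 + imm 8 = 0xb1b8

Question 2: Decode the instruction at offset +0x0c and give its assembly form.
psh d

+0x0c: 7d 80 ⇒ word 0x7d80 (big)
  op=0x7d80>>10=0x1f ⇒ psh (R)
  rd: (w>>7)&0x7=0x3 → d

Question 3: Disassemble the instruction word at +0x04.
@+04  big-endian(63 2c) = 0x632c
  opcode bits[15:10]=0x18: sbi/RI
  rd@[9:7]=0x6 ⇒ l
  imm@[6:0]=0x2c ⇒ #44

sbi l, #44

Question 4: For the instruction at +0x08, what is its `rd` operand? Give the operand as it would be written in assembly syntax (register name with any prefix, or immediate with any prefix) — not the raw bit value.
+0x08: c5 00 ⇒ word 0xc500 (big)
  top 6b → 0x31 → pop [R]
  rd: (w>>7)&0x7=0x2 → c

c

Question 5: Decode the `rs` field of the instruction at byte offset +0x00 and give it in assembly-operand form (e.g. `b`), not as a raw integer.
[00] ae 60 → 0xae60
  op=0xae60>>10=0x2b ⇒ add (RR)
  [9:7] rd=4 = e
  [6:4] rs=6 = l

l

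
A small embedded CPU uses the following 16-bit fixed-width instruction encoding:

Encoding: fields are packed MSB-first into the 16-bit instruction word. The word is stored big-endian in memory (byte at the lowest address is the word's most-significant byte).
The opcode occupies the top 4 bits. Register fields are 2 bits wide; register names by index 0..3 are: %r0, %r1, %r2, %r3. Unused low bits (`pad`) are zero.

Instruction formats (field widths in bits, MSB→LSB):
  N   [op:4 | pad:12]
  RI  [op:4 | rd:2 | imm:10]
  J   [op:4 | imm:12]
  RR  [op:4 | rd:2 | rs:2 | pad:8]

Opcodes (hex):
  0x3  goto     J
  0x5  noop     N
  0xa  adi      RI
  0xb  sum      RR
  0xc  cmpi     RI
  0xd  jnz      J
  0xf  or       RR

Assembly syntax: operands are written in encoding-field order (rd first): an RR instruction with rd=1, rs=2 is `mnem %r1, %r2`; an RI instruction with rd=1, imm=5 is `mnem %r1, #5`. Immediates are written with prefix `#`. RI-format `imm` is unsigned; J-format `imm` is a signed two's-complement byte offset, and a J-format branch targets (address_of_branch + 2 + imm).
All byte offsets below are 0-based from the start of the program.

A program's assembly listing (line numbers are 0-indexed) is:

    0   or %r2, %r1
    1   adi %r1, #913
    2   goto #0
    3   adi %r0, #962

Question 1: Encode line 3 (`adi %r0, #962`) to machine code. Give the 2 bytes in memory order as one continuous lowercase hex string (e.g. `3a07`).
a3c2

3. adi fields op=0xa:4|rd=0:2|imm=962:10 → word a3c2h → a3 c2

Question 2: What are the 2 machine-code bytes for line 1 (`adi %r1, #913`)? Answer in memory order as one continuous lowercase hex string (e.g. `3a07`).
line 1 (adi): pack op=0xa:4|rd=1:2|imm=913:10 = 0xa791; big→ a7 91

a791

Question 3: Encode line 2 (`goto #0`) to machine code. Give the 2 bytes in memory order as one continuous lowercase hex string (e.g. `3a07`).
L2: goto op=0x3:4|imm=0:12 ⇒ 0x3000 ⇒ big 30 00

3000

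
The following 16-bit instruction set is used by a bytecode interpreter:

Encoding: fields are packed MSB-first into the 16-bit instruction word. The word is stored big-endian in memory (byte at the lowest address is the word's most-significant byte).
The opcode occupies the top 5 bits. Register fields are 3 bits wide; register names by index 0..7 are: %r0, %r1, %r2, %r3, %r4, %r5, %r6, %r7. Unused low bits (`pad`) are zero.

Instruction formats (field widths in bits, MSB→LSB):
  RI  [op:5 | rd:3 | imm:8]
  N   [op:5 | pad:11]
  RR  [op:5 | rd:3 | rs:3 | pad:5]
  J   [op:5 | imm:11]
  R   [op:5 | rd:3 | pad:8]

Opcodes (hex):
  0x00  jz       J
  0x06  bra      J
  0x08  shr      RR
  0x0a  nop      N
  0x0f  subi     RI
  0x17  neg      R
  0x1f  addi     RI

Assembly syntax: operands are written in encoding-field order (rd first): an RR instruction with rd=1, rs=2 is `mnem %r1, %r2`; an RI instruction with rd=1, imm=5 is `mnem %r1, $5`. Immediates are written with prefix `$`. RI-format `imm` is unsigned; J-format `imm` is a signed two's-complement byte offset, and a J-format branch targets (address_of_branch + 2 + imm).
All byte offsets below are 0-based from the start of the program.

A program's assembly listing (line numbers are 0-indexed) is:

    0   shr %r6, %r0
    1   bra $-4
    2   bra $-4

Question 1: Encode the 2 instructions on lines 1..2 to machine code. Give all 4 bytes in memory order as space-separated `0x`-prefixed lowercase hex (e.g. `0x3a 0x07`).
0x37 0xfc 0x37 0xfc

L1: bra op=0x6:5|imm=-4:11 ⇒ 0x37fc ⇒ big 37 fc
L2: bra op=0x6:5|imm=-4:11 ⇒ 0x37fc ⇒ big 37 fc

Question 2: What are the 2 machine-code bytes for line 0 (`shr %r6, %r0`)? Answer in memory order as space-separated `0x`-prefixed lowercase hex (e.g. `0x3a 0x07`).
0x46 0x00

line 0 (shr): pack op=0x8:5|rd=6:3|rs=0:3|pad=0:5 = 0x4600; big→ 46 00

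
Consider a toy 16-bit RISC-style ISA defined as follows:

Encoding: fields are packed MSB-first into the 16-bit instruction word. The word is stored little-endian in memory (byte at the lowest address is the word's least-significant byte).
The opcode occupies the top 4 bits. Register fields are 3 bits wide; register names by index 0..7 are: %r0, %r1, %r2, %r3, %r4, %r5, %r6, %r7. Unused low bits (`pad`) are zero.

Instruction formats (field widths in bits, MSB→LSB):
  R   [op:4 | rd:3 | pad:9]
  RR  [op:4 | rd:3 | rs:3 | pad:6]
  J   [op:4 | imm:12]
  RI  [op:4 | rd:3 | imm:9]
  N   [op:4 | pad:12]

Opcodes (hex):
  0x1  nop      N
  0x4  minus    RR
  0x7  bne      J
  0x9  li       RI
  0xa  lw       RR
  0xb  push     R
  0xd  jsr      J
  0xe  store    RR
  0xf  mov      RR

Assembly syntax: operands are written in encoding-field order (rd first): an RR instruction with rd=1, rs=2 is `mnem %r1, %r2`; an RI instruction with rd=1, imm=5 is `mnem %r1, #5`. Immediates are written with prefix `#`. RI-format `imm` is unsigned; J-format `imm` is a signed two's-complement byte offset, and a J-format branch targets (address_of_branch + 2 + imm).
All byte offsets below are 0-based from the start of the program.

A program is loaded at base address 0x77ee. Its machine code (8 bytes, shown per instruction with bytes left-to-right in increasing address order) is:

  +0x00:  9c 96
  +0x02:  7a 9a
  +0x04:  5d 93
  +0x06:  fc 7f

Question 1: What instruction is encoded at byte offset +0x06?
bne #-4

@+06  little-endian(fc 7f) = 0x7ffc
  opcode bits[15:12]=0x7: bne/J
  [11:0] imm=4092 (s12→-4) = #-4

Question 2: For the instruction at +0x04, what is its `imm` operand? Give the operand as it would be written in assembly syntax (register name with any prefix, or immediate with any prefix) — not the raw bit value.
+0x04: 5d 93 ⇒ word 0x935d (little)
  op=0x935d>>12=0x9 ⇒ li (RI)
  [11:9] rd=1 = %r1
  [8:0] imm=349 = #349

#349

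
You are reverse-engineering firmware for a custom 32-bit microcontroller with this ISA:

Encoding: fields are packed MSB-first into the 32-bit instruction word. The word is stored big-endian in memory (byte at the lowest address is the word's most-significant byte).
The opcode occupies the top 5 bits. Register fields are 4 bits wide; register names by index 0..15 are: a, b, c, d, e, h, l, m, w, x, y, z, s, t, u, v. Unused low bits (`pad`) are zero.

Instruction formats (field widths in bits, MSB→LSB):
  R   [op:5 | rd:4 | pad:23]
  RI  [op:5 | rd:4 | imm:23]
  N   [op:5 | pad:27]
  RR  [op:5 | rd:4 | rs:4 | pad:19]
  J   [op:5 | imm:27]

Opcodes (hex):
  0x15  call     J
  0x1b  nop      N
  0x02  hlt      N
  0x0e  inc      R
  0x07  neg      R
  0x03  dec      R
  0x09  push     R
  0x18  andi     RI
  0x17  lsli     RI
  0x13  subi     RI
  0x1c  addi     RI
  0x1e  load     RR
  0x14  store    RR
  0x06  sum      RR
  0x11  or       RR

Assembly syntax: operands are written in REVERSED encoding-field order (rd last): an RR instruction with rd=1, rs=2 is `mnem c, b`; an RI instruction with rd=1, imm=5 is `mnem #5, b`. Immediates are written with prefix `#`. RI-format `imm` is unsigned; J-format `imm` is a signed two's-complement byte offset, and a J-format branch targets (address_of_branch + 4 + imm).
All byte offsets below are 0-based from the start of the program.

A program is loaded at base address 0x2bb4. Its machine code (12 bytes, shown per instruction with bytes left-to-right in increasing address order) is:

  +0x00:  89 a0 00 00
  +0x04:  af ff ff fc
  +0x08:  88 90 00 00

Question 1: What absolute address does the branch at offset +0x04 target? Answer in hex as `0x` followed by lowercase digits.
0x2bb8

[04] af ff ff fc → 0xaffffffc
  op=0xaffffffc>>27=0x15 ⇒ call (J)
  imm@[26:0]=0x7fffffc (s27→-4) ⇒ #-4
  target = base 0x2bb4 + off 0x04 + 4 + imm -4 = 0x2bb8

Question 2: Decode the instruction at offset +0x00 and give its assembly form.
or e, d

[00] 89 a0 00 00 → 0x89a00000
  top 5b → 0x11 → or [RR]
  rd: (w>>23)&0xf=0x3 → d
  rs: (w>>19)&0xf=0x4 → e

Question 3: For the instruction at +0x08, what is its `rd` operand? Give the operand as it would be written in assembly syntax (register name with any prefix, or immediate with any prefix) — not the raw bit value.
@+08  big-endian(88 90 00 00) = 0x88900000
  op=0x88900000>>27=0x11 ⇒ or (RR)
  [26:23] rd=1 = b
  [22:19] rs=2 = c

b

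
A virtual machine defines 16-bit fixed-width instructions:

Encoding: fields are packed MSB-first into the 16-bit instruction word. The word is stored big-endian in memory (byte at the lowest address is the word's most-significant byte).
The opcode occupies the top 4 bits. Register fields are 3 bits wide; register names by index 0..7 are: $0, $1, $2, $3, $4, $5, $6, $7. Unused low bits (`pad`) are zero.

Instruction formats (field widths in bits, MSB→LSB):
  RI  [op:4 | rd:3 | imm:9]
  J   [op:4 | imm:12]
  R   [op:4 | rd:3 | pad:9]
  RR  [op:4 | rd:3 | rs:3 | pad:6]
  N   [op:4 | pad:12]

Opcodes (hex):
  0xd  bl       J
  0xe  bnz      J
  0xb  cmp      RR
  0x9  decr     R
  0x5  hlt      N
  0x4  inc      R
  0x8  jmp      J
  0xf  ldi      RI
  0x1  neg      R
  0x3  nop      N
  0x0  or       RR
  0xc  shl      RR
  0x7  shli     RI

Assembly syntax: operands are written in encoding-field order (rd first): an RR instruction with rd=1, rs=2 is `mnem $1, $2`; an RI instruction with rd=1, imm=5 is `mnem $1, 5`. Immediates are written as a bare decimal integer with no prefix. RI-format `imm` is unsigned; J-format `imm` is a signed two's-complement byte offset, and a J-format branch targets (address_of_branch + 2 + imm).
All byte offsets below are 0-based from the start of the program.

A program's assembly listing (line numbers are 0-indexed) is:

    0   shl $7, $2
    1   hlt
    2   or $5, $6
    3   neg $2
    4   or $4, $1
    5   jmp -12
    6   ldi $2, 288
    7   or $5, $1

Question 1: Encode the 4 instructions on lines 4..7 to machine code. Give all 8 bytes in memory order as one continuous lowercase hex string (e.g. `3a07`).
08408ff4f5200a40

4. or fields op=0x0:4|rd=4:3|rs=1:3|pad=0:6 → word 0840h → 08 40
5. jmp fields op=0x8:4|imm=-12:12 → word 8ff4h → 8f f4
6. ldi fields op=0xf:4|rd=2:3|imm=288:9 → word f520h → f5 20
7. or fields op=0x0:4|rd=5:3|rs=1:3|pad=0:6 → word 0a40h → 0a 40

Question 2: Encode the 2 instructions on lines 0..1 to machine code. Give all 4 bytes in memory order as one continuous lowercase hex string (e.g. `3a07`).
L0: shl op=0xc:4|rd=7:3|rs=2:3|pad=0:6 ⇒ 0xce80 ⇒ big ce 80
L1: hlt op=0x5:4|pad=0:12 ⇒ 0x5000 ⇒ big 50 00

ce805000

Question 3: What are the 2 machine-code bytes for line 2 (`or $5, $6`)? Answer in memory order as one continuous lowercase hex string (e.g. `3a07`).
2. or fields op=0x0:4|rd=5:3|rs=6:3|pad=0:6 → word 0b80h → 0b 80

0b80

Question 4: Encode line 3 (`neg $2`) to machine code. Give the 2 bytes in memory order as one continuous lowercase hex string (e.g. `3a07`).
1400

line 3 (neg): pack op=0x1:4|rd=2:3|pad=0:9 = 0x1400; big→ 14 00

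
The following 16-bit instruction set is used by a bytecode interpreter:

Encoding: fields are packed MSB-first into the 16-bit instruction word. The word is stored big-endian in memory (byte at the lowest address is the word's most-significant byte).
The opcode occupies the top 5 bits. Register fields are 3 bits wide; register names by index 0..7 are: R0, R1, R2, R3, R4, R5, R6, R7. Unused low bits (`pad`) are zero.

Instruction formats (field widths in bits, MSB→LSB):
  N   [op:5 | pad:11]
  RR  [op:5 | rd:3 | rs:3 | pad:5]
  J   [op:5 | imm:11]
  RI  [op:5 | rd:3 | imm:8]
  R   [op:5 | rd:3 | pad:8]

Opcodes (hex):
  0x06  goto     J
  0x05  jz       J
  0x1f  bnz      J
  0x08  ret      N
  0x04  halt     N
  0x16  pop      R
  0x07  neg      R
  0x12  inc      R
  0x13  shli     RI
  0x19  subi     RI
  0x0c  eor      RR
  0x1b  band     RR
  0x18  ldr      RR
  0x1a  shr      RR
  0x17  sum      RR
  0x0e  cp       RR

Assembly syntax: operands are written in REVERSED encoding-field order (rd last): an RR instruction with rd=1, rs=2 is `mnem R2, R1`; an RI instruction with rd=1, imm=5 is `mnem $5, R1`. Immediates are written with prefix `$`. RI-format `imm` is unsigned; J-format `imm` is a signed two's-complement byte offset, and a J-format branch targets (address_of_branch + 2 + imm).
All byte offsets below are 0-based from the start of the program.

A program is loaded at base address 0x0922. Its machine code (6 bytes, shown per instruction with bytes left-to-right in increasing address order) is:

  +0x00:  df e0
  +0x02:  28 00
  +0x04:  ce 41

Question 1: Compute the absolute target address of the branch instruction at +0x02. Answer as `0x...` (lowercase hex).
[02] 28 00 → 0x2800
  opcode bits[15:11]=0x5: jz/J
  imm@[10:0]=0x0 ⇒ $0
  target = base 0x0922 + off 0x02 + 2 + imm 0 = 0x0926

0x0926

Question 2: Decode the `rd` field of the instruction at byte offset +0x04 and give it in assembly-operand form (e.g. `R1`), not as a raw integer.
off 0x04: read ce 41 as big → 0xce41
  op=0xce41>>11=0x19 ⇒ subi (RI)
  rd@[10:8]=0x6 ⇒ R6
  imm@[7:0]=0x41 ⇒ $65

R6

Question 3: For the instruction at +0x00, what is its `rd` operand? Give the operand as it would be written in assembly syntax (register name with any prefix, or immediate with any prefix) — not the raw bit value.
off 0x00: read df e0 as big → 0xdfe0
  op=0xdfe0>>11=0x1b ⇒ band (RR)
  [10:8] rd=7 = R7
  [7:5] rs=7 = R7

R7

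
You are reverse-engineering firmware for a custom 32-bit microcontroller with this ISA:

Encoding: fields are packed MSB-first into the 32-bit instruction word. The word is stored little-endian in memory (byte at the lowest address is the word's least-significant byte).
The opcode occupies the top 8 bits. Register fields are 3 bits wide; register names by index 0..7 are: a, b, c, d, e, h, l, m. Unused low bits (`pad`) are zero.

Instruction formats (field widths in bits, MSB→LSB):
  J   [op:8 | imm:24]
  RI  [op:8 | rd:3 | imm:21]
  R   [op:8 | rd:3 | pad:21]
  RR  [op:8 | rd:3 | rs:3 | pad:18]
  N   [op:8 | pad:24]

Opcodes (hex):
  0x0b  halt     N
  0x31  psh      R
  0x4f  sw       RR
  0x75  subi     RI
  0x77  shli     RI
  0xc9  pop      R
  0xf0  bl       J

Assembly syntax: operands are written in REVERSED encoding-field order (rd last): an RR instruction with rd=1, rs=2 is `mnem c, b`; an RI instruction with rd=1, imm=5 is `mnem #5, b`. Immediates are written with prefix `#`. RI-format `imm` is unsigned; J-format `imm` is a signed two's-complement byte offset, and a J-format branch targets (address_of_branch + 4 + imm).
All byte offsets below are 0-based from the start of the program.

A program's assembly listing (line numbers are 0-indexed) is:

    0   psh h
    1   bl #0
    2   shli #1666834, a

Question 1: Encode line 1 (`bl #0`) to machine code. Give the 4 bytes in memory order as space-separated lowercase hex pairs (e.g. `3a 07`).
00 00 00 f0

L1: bl op=0xf0:8|imm=0:24 ⇒ 0xf0000000 ⇒ little 00 00 00 f0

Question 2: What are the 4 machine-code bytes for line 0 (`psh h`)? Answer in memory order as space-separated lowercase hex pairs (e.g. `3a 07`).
00 00 a0 31

line 0 (psh): pack op=0x31:8|rd=5:3|pad=0:21 = 0x31a00000; little→ 00 00 a0 31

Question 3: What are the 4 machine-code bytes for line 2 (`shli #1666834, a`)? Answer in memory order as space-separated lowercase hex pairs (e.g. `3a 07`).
12 6f 19 77

L2: shli op=0x77:8|rd=0:3|imm=1666834:21 ⇒ 0x77196f12 ⇒ little 12 6f 19 77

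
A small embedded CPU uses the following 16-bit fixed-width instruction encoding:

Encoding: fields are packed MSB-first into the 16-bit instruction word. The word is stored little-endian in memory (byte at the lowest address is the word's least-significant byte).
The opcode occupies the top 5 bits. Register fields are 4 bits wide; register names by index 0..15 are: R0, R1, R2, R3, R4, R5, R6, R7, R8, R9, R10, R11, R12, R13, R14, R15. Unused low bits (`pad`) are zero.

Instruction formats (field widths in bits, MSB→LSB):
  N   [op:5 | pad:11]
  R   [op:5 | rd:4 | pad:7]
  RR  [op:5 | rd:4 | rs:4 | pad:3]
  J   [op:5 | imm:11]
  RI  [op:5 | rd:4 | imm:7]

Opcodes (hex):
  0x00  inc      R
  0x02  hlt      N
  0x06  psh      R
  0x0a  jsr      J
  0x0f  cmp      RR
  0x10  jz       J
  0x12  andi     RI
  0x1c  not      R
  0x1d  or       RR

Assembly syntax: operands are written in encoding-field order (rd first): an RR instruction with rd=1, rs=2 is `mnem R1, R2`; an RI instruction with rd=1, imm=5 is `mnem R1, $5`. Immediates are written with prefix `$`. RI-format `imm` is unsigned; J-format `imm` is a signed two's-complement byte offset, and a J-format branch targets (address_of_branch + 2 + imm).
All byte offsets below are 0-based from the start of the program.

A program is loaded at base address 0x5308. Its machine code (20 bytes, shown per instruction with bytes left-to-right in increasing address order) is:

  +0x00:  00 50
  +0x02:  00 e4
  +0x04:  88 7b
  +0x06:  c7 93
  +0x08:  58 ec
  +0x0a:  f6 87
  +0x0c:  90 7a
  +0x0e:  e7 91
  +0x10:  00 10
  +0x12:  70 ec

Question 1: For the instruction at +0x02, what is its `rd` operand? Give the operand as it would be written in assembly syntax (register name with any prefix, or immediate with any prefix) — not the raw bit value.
[02] 00 e4 → 0xe400
  top 5b → 0x1c → not [R]
  rd@[10:7]=0x8 ⇒ R8

R8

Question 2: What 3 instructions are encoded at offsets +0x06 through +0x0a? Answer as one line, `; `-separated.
[06] c7 93 → 0x93c7
  top 5b → 0x12 → andi [RI]
  [10:7] rd=7 = R7
  [6:0] imm=71 = $71
[08] 58 ec → 0xec58
  top 5b → 0x1d → or [RR]
  [10:7] rd=8 = R8
  [6:3] rs=11 = R11
[0a] f6 87 → 0x87f6
  top 5b → 0x10 → jz [J]
  [10:0] imm=2038 (s11→-10) = $-10

andi R7, $71; or R8, R11; jz $-10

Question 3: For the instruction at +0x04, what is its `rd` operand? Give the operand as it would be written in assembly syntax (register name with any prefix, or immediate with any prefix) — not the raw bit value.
R7

off 0x04: read 88 7b as little → 0x7b88
  opcode bits[15:11]=0xf: cmp/RR
  rd@[10:7]=0x7 ⇒ R7
  rs@[6:3]=0x1 ⇒ R1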